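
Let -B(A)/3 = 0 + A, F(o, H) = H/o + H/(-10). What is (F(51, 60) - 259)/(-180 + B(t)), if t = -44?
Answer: 1495/272 ≈ 5.4963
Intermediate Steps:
F(o, H) = -H/10 + H/o (F(o, H) = H/o + H*(-⅒) = H/o - H/10 = -H/10 + H/o)
B(A) = -3*A (B(A) = -3*(0 + A) = -3*A)
(F(51, 60) - 259)/(-180 + B(t)) = ((-⅒*60 + 60/51) - 259)/(-180 - 3*(-44)) = ((-6 + 60*(1/51)) - 259)/(-180 + 132) = ((-6 + 20/17) - 259)/(-48) = (-82/17 - 259)*(-1/48) = -4485/17*(-1/48) = 1495/272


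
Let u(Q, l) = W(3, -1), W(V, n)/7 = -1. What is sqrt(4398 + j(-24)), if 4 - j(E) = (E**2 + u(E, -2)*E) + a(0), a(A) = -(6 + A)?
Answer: 4*sqrt(229) ≈ 60.531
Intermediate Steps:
W(V, n) = -7 (W(V, n) = 7*(-1) = -7)
u(Q, l) = -7
a(A) = -6 - A
j(E) = 10 - E**2 + 7*E (j(E) = 4 - ((E**2 - 7*E) + (-6 - 1*0)) = 4 - ((E**2 - 7*E) + (-6 + 0)) = 4 - ((E**2 - 7*E) - 6) = 4 - (-6 + E**2 - 7*E) = 4 + (6 - E**2 + 7*E) = 10 - E**2 + 7*E)
sqrt(4398 + j(-24)) = sqrt(4398 + (10 - 1*(-24)**2 + 7*(-24))) = sqrt(4398 + (10 - 1*576 - 168)) = sqrt(4398 + (10 - 576 - 168)) = sqrt(4398 - 734) = sqrt(3664) = 4*sqrt(229)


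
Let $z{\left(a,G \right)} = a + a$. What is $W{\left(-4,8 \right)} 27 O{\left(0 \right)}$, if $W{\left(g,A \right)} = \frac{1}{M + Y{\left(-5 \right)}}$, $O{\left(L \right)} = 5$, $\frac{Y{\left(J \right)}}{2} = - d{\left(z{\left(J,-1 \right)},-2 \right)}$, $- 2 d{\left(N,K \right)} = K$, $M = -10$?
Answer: $- \frac{45}{4} \approx -11.25$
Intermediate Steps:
$z{\left(a,G \right)} = 2 a$
$d{\left(N,K \right)} = - \frac{K}{2}$
$Y{\left(J \right)} = -2$ ($Y{\left(J \right)} = 2 \left(- \frac{\left(-1\right) \left(-2\right)}{2}\right) = 2 \left(\left(-1\right) 1\right) = 2 \left(-1\right) = -2$)
$W{\left(g,A \right)} = - \frac{1}{12}$ ($W{\left(g,A \right)} = \frac{1}{-10 - 2} = \frac{1}{-12} = - \frac{1}{12}$)
$W{\left(-4,8 \right)} 27 O{\left(0 \right)} = \left(- \frac{1}{12}\right) 27 \cdot 5 = \left(- \frac{9}{4}\right) 5 = - \frac{45}{4}$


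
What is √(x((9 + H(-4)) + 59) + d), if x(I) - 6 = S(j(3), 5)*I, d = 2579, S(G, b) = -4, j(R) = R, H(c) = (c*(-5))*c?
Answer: √2633 ≈ 51.313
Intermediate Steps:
H(c) = -5*c² (H(c) = (-5*c)*c = -5*c²)
x(I) = 6 - 4*I
√(x((9 + H(-4)) + 59) + d) = √((6 - 4*((9 - 5*(-4)²) + 59)) + 2579) = √((6 - 4*((9 - 5*16) + 59)) + 2579) = √((6 - 4*((9 - 80) + 59)) + 2579) = √((6 - 4*(-71 + 59)) + 2579) = √((6 - 4*(-12)) + 2579) = √((6 + 48) + 2579) = √(54 + 2579) = √2633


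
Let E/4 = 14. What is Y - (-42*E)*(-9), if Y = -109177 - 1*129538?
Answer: -259883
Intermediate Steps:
E = 56 (E = 4*14 = 56)
Y = -238715 (Y = -109177 - 129538 = -238715)
Y - (-42*E)*(-9) = -238715 - (-42*56)*(-9) = -238715 - (-2352)*(-9) = -238715 - 1*21168 = -238715 - 21168 = -259883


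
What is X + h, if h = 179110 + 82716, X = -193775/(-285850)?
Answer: 2993726235/11434 ≈ 2.6183e+5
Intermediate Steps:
X = 7751/11434 (X = -193775*(-1/285850) = 7751/11434 ≈ 0.67789)
h = 261826
X + h = 7751/11434 + 261826 = 2993726235/11434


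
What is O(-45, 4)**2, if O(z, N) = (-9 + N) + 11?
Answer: 36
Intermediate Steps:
O(z, N) = 2 + N
O(-45, 4)**2 = (2 + 4)**2 = 6**2 = 36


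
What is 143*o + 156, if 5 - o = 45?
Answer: -5564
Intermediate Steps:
o = -40 (o = 5 - 1*45 = 5 - 45 = -40)
143*o + 156 = 143*(-40) + 156 = -5720 + 156 = -5564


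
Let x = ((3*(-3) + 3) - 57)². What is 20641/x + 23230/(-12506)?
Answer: 82968238/24818157 ≈ 3.3430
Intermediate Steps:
x = 3969 (x = ((-9 + 3) - 57)² = (-6 - 57)² = (-63)² = 3969)
20641/x + 23230/(-12506) = 20641/3969 + 23230/(-12506) = 20641*(1/3969) + 23230*(-1/12506) = 20641/3969 - 11615/6253 = 82968238/24818157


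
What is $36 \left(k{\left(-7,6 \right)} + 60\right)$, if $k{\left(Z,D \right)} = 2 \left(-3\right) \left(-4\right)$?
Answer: $3024$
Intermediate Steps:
$k{\left(Z,D \right)} = 24$ ($k{\left(Z,D \right)} = \left(-6\right) \left(-4\right) = 24$)
$36 \left(k{\left(-7,6 \right)} + 60\right) = 36 \left(24 + 60\right) = 36 \cdot 84 = 3024$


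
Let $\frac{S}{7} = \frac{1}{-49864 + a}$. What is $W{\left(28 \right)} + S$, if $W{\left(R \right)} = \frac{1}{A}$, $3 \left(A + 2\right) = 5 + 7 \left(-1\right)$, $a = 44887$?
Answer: $- \frac{2141}{5688} \approx -0.37641$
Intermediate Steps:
$S = - \frac{1}{711}$ ($S = \frac{7}{-49864 + 44887} = \frac{7}{-4977} = 7 \left(- \frac{1}{4977}\right) = - \frac{1}{711} \approx -0.0014065$)
$A = - \frac{8}{3}$ ($A = -2 + \frac{5 + 7 \left(-1\right)}{3} = -2 + \frac{5 - 7}{3} = -2 + \frac{1}{3} \left(-2\right) = -2 - \frac{2}{3} = - \frac{8}{3} \approx -2.6667$)
$W{\left(R \right)} = - \frac{3}{8}$ ($W{\left(R \right)} = \frac{1}{- \frac{8}{3}} = - \frac{3}{8}$)
$W{\left(28 \right)} + S = - \frac{3}{8} - \frac{1}{711} = - \frac{2141}{5688}$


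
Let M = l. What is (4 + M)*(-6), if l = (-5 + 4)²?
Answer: -30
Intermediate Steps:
l = 1 (l = (-1)² = 1)
M = 1
(4 + M)*(-6) = (4 + 1)*(-6) = 5*(-6) = -30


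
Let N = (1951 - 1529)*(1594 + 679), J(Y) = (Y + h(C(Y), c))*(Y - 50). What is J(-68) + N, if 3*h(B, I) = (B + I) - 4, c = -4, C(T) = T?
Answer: 2910658/3 ≈ 9.7022e+5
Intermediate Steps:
h(B, I) = -4/3 + B/3 + I/3 (h(B, I) = ((B + I) - 4)/3 = (-4 + B + I)/3 = -4/3 + B/3 + I/3)
J(Y) = (-50 + Y)*(-8/3 + 4*Y/3) (J(Y) = (Y + (-4/3 + Y/3 + (⅓)*(-4)))*(Y - 50) = (Y + (-4/3 + Y/3 - 4/3))*(-50 + Y) = (Y + (-8/3 + Y/3))*(-50 + Y) = (-8/3 + 4*Y/3)*(-50 + Y) = (-50 + Y)*(-8/3 + 4*Y/3))
N = 959206 (N = 422*2273 = 959206)
J(-68) + N = (400/3 - 208/3*(-68) + (4/3)*(-68)²) + 959206 = (400/3 + 14144/3 + (4/3)*4624) + 959206 = (400/3 + 14144/3 + 18496/3) + 959206 = 33040/3 + 959206 = 2910658/3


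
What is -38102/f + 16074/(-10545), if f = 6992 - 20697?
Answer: 636812/507085 ≈ 1.2558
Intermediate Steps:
f = -13705
-38102/f + 16074/(-10545) = -38102/(-13705) + 16074/(-10545) = -38102*(-1/13705) + 16074*(-1/10545) = 38102/13705 - 282/185 = 636812/507085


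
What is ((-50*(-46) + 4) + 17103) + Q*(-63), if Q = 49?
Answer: 16320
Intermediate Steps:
((-50*(-46) + 4) + 17103) + Q*(-63) = ((-50*(-46) + 4) + 17103) + 49*(-63) = ((2300 + 4) + 17103) - 3087 = (2304 + 17103) - 3087 = 19407 - 3087 = 16320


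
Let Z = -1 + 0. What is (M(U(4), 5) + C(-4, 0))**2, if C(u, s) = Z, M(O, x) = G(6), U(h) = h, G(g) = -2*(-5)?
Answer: 81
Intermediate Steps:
G(g) = 10
M(O, x) = 10
Z = -1
C(u, s) = -1
(M(U(4), 5) + C(-4, 0))**2 = (10 - 1)**2 = 9**2 = 81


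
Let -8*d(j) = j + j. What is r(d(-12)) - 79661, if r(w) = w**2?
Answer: -79652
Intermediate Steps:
d(j) = -j/4 (d(j) = -(j + j)/8 = -j/4)
r(d(-12)) - 79661 = (-1/4*(-12))**2 - 79661 = 3**2 - 79661 = 9 - 79661 = -79652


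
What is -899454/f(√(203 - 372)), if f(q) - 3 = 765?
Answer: -149909/128 ≈ -1171.2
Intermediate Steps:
f(q) = 768 (f(q) = 3 + 765 = 768)
-899454/f(√(203 - 372)) = -899454/768 = -899454*1/768 = -149909/128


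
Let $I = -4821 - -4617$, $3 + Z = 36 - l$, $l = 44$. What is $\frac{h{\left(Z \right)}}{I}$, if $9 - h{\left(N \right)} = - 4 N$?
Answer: $\frac{35}{204} \approx 0.17157$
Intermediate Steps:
$Z = -11$ ($Z = -3 + \left(36 - 44\right) = -3 - 8 = -11$)
$I = -204$ ($I = -4821 + 4617 = -204$)
$h{\left(N \right)} = 9 + 4 N$ ($h{\left(N \right)} = 9 - - 4 N = 9 + 4 N$)
$\frac{h{\left(Z \right)}}{I} = \frac{9 + 4 \left(-11\right)}{-204} = \left(9 - 44\right) \left(- \frac{1}{204}\right) = \left(-35\right) \left(- \frac{1}{204}\right) = \frac{35}{204}$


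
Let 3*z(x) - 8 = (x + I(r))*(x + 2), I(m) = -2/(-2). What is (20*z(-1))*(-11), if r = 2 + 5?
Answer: -1760/3 ≈ -586.67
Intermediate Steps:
r = 7
I(m) = 1 (I(m) = -2*(-½) = 1)
z(x) = 8/3 + (1 + x)*(2 + x)/3 (z(x) = 8/3 + ((x + 1)*(x + 2))/3 = 8/3 + ((1 + x)*(2 + x))/3 = 8/3 + (1 + x)*(2 + x)/3)
(20*z(-1))*(-11) = (20*(10/3 - 1 + (⅓)*(-1)²))*(-11) = (20*(10/3 - 1 + (⅓)*1))*(-11) = (20*(10/3 - 1 + ⅓))*(-11) = (20*(8/3))*(-11) = (160/3)*(-11) = -1760/3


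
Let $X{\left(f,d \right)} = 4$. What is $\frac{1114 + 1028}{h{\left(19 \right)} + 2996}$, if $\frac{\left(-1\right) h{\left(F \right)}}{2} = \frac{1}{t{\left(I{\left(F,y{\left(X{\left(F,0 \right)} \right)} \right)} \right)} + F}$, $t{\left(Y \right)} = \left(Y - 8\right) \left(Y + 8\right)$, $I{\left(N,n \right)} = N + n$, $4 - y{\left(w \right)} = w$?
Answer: $\frac{112812}{157789} \approx 0.71495$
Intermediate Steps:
$y{\left(w \right)} = 4 - w$
$t{\left(Y \right)} = \left(-8 + Y\right) \left(8 + Y\right)$
$h{\left(F \right)} = - \frac{2}{-64 + F + F^{2}}$ ($h{\left(F \right)} = - \frac{2}{\left(-64 + \left(F + \left(4 - 4\right)\right)^{2}\right) + F} = - \frac{2}{\left(-64 + \left(F + 0\right)^{2}\right) + F} = - \frac{2}{\left(-64 + F^{2}\right) + F} = - \frac{2}{-64 + F + F^{2}}$)
$\frac{1114 + 1028}{h{\left(19 \right)} + 2996} = \frac{1114 + 1028}{- \frac{2}{-64 + 19 + 19^{2}} + 2996} = \frac{2142}{- \frac{2}{-64 + 19 + 361} + 2996} = \frac{2142}{- \frac{2}{316} + 2996} = \frac{2142}{\left(-2\right) \frac{1}{316} + 2996} = \frac{2142}{- \frac{1}{158} + 2996} = \frac{2142}{\frac{473367}{158}} = 2142 \cdot \frac{158}{473367} = \frac{112812}{157789}$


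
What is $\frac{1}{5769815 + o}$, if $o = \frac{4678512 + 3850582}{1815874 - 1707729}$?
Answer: $\frac{108145}{623985172269} \approx 1.7331 \cdot 10^{-7}$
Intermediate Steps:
$o = \frac{8529094}{108145} \approx 78.867$
$\frac{1}{5769815 + o} = \frac{1}{5769815 + \frac{8529094}{108145}} = \frac{1}{\frac{623985172269}{108145}} = \frac{108145}{623985172269}$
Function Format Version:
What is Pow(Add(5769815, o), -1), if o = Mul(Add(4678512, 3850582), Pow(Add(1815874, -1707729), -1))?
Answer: Rational(108145, 623985172269) ≈ 1.7331e-7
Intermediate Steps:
o = Rational(8529094, 108145) (o = Mul(8529094, Pow(108145, -1)) = Mul(8529094, Rational(1, 108145)) = Rational(8529094, 108145) ≈ 78.867)
Pow(Add(5769815, o), -1) = Pow(Add(5769815, Rational(8529094, 108145)), -1) = Pow(Rational(623985172269, 108145), -1) = Rational(108145, 623985172269)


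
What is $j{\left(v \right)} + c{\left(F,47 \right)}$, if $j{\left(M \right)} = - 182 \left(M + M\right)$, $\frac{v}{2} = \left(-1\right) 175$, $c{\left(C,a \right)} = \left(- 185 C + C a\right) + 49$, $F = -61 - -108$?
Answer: $120963$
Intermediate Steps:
$F = 47$ ($F = -61 + 108 = 47$)
$c{\left(C,a \right)} = 49 - 185 C + C a$
$v = -350$ ($v = 2 \left(\left(-1\right) 175\right) = 2 \left(-175\right) = -350$)
$j{\left(M \right)} = - 364 M$ ($j{\left(M \right)} = - 182 \cdot 2 M = - 364 M$)
$j{\left(v \right)} + c{\left(F,47 \right)} = \left(-364\right) \left(-350\right) + \left(49 - 8695 + 47 \cdot 47\right) = 127400 + \left(49 - 8695 + 2209\right) = 127400 - 6437 = 120963$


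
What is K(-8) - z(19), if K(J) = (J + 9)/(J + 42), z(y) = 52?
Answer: -1767/34 ≈ -51.971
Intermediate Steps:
K(J) = (9 + J)/(42 + J)
K(-8) - z(19) = (9 - 8)/(42 - 8) - 1*52 = 1/34 - 52 = -1767/34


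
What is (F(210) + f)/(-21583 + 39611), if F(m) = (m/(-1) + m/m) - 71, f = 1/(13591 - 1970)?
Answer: -3253879/209503388 ≈ -0.015531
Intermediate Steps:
f = 1/11621 ≈ 8.6051e-5
F(m) = -70 - m (F(m) = (m*(-1) + 1) - 71 = (-m + 1) - 71 = (1 - m) - 71 = -70 - m)
(F(210) + f)/(-21583 + 39611) = ((-70 - 1*210) + 1/11621)/(-21583 + 39611) = ((-70 - 210) + 1/11621)/18028 = (-280 + 1/11621)*(1/18028) = -3253879/11621*1/18028 = -3253879/209503388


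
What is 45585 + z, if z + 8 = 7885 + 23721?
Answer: 77183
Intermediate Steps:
z = 31598 (z = -8 + (7885 + 23721) = -8 + 31606 = 31598)
45585 + z = 45585 + 31598 = 77183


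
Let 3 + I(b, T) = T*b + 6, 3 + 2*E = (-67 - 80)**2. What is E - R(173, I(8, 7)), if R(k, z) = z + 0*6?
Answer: 10744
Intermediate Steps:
E = 10803 (E = -3/2 + (-67 - 80)**2/2 = -3/2 + (1/2)*(-147)**2 = -3/2 + (1/2)*21609 = -3/2 + 21609/2 = 10803)
I(b, T) = 3 + T*b (I(b, T) = -3 + (T*b + 6) = -3 + (6 + T*b) = 3 + T*b)
R(k, z) = z (R(k, z) = z + 0 = z)
E - R(173, I(8, 7)) = 10803 - (3 + 7*8) = 10803 - (3 + 56) = 10803 - 1*59 = 10803 - 59 = 10744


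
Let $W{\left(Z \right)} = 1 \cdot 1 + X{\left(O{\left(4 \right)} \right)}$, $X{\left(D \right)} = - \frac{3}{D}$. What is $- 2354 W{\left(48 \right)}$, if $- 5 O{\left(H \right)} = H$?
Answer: $- \frac{22363}{2} \approx -11182.0$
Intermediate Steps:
$O{\left(H \right)} = - \frac{H}{5}$
$W{\left(Z \right)} = \frac{19}{4}$ ($W{\left(Z \right)} = 1 \cdot 1 - \frac{3}{\left(- \frac{1}{5}\right) 4} = 1 - \frac{3}{- \frac{4}{5}} = 1 - - \frac{15}{4} = 1 + \frac{15}{4} = \frac{19}{4}$)
$- 2354 W{\left(48 \right)} = \left(-2354\right) \frac{19}{4} = - \frac{22363}{2}$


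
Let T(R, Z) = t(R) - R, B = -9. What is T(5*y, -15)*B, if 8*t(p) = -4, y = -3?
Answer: -261/2 ≈ -130.50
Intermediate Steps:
t(p) = -1/2 (t(p) = (1/8)*(-4) = -1/2)
T(R, Z) = -1/2 - R
T(5*y, -15)*B = (-1/2 - 5*(-3))*(-9) = (-1/2 - 1*(-15))*(-9) = (-1/2 + 15)*(-9) = (29/2)*(-9) = -261/2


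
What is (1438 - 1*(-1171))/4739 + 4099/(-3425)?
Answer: -10489336/16231075 ≈ -0.64625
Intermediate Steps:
(1438 - 1*(-1171))/4739 + 4099/(-3425) = (1438 + 1171)*(1/4739) + 4099*(-1/3425) = 2609*(1/4739) - 4099/3425 = 2609/4739 - 4099/3425 = -10489336/16231075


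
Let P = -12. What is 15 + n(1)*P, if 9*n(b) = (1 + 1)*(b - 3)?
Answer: 61/3 ≈ 20.333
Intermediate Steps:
n(b) = -2/3 + 2*b/9 (n(b) = ((1 + 1)*(b - 3))/9 = (2*(-3 + b))/9 = (-6 + 2*b)/9 = -2/3 + 2*b/9)
15 + n(1)*P = 15 + (-2/3 + (2/9)*1)*(-12) = 15 + (-2/3 + 2/9)*(-12) = 15 - 4/9*(-12) = 15 + 16/3 = 61/3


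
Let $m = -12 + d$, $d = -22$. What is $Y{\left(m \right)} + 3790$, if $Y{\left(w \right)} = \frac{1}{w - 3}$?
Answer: $\frac{140229}{37} \approx 3790.0$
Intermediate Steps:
$m = -34$ ($m = -12 - 22 = -34$)
$Y{\left(w \right)} = \frac{1}{-3 + w}$
$Y{\left(m \right)} + 3790 = \frac{1}{-3 - 34} + 3790 = \frac{1}{-37} + 3790 = - \frac{1}{37} + 3790 = \frac{140229}{37}$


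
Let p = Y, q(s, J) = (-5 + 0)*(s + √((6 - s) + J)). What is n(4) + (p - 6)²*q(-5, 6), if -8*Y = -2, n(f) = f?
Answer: 13289/16 - 2645*√17/16 ≈ 148.96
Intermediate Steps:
Y = ¼ (Y = -⅛*(-2) = ¼ ≈ 0.25000)
q(s, J) = -5*s - 5*√(6 + J - s) (q(s, J) = -5*(s + √(6 + J - s)) = -5*s - 5*√(6 + J - s))
p = ¼ ≈ 0.25000
n(4) + (p - 6)²*q(-5, 6) = 4 + (¼ - 6)²*(-5*(-5) - 5*√(6 + 6 - 1*(-5))) = 4 + (-23/4)²*(25 - 5*√(6 + 6 + 5)) = 4 + 529*(25 - 5*√17)/16 = 4 + (13225/16 - 2645*√17/16) = 13289/16 - 2645*√17/16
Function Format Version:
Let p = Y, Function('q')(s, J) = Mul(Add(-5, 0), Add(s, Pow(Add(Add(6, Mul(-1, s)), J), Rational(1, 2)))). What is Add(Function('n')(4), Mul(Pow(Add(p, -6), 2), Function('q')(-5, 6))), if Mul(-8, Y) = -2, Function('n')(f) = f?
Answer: Add(Rational(13289, 16), Mul(Rational(-2645, 16), Pow(17, Rational(1, 2)))) ≈ 148.96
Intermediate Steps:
Y = Rational(1, 4) (Y = Mul(Rational(-1, 8), -2) = Rational(1, 4) ≈ 0.25000)
Function('q')(s, J) = Add(Mul(-5, s), Mul(-5, Pow(Add(6, J, Mul(-1, s)), Rational(1, 2)))) (Function('q')(s, J) = Mul(-5, Add(s, Pow(Add(6, J, Mul(-1, s)), Rational(1, 2)))) = Add(Mul(-5, s), Mul(-5, Pow(Add(6, J, Mul(-1, s)), Rational(1, 2)))))
p = Rational(1, 4) ≈ 0.25000
Add(Function('n')(4), Mul(Pow(Add(p, -6), 2), Function('q')(-5, 6))) = Add(4, Mul(Pow(Add(Rational(1, 4), -6), 2), Add(Mul(-5, -5), Mul(-5, Pow(Add(6, 6, Mul(-1, -5)), Rational(1, 2)))))) = Add(4, Mul(Pow(Rational(-23, 4), 2), Add(25, Mul(-5, Pow(Add(6, 6, 5), Rational(1, 2)))))) = Add(4, Mul(Rational(529, 16), Add(25, Mul(-5, Pow(17, Rational(1, 2)))))) = Add(4, Add(Rational(13225, 16), Mul(Rational(-2645, 16), Pow(17, Rational(1, 2))))) = Add(Rational(13289, 16), Mul(Rational(-2645, 16), Pow(17, Rational(1, 2))))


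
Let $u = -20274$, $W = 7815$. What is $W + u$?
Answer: $-12459$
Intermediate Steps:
$W + u = 7815 - 20274 = -12459$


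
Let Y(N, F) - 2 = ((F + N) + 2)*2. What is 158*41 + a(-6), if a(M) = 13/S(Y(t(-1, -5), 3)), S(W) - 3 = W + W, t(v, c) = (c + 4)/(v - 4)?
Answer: 900507/139 ≈ 6478.5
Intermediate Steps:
t(v, c) = (4 + c)/(-4 + v)
Y(N, F) = 6 + 2*F + 2*N (Y(N, F) = 2 + ((F + N) + 2)*2 = 2 + (2 + F + N)*2 = 2 + (4 + 2*F + 2*N) = 6 + 2*F + 2*N)
S(W) = 3 + 2*W (S(W) = 3 + (W + W) = 3 + 2*W)
a(M) = 65/139 (a(M) = 13/(3 + 2*(6 + 2*3 + 2*((4 - 5)/(-4 - 1)))) = 13/(3 + 2*(6 + 6 + 2*(-1/(-5)))) = 13/(3 + 2*(6 + 6 + 2*(-⅕*(-1)))) = 13/(3 + 2*(6 + 6 + 2*(⅕))) = 13/(3 + 2*(6 + 6 + ⅖)) = 13/(3 + 2*(62/5)) = 13/(3 + 124/5) = 13/(139/5) = 13*(5/139) = 65/139)
158*41 + a(-6) = 158*41 + 65/139 = 6478 + 65/139 = 900507/139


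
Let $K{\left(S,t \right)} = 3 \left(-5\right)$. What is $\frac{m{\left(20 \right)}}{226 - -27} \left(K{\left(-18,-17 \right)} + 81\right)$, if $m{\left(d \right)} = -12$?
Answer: $- \frac{72}{23} \approx -3.1304$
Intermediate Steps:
$K{\left(S,t \right)} = -15$
$\frac{m{\left(20 \right)}}{226 - -27} \left(K{\left(-18,-17 \right)} + 81\right) = - \frac{12}{226 - -27} \left(-15 + 81\right) = - \frac{12}{226 + 27} \cdot 66 = - \frac{12}{253} \cdot 66 = \left(-12\right) \frac{1}{253} \cdot 66 = \left(- \frac{12}{253}\right) 66 = - \frac{72}{23}$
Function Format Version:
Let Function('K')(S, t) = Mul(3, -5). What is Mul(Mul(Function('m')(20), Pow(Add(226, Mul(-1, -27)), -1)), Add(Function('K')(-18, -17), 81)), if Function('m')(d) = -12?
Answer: Rational(-72, 23) ≈ -3.1304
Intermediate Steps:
Function('K')(S, t) = -15
Mul(Mul(Function('m')(20), Pow(Add(226, Mul(-1, -27)), -1)), Add(Function('K')(-18, -17), 81)) = Mul(Mul(-12, Pow(Add(226, Mul(-1, -27)), -1)), Add(-15, 81)) = Mul(Mul(-12, Pow(Add(226, 27), -1)), 66) = Mul(Mul(-12, Pow(253, -1)), 66) = Mul(Mul(-12, Rational(1, 253)), 66) = Mul(Rational(-12, 253), 66) = Rational(-72, 23)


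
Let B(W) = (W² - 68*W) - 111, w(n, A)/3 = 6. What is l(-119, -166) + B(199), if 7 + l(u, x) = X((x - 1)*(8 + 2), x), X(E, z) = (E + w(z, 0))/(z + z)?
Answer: 2154346/83 ≈ 25956.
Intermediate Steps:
w(n, A) = 18 (w(n, A) = 3*6 = 18)
X(E, z) = (18 + E)/(2*z) (X(E, z) = (E + 18)/(z + z) = (18 + E)/((2*z)) = (18 + E)*(1/(2*z)) = (18 + E)/(2*z))
B(W) = -111 + W² - 68*W
l(u, x) = -7 + (8 + 10*x)/(2*x) (l(u, x) = -7 + (18 + (x - 1)*(8 + 2))/(2*x) = -7 + (18 + (-1 + x)*10)/(2*x) = -7 + (18 + (-10 + 10*x))/(2*x) = -7 + (8 + 10*x)/(2*x))
l(-119, -166) + B(199) = (-2 + 4/(-166)) + (-111 + 199² - 68*199) = (-2 + 4*(-1/166)) + (-111 + 39601 - 13532) = (-2 - 2/83) + 25958 = -168/83 + 25958 = 2154346/83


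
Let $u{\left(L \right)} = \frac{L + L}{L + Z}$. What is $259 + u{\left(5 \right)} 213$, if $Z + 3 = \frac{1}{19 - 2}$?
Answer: $\frac{9055}{7} \approx 1293.6$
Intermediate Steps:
$Z = - \frac{50}{17}$ ($Z = -3 + \frac{1}{19 - 2} = -3 + \frac{1}{17} = - \frac{50}{17} \approx -2.9412$)
$u{\left(L \right)} = \frac{2 L}{- \frac{50}{17} + L}$ ($u{\left(L \right)} = \frac{L + L}{L - \frac{50}{17}} = \frac{2 L}{- \frac{50}{17} + L}$)
$259 + u{\left(5 \right)} 213 = 259 + 34 \cdot 5 \frac{1}{-50 + 17 \cdot 5} \cdot 213 = 259 + 34 \cdot 5 \frac{1}{-50 + 85} \cdot 213 = 259 + 34 \cdot 5 \cdot \frac{1}{35} \cdot 213 = 259 + \frac{34}{7} \cdot 213 = 259 + \frac{7242}{7} = \frac{9055}{7}$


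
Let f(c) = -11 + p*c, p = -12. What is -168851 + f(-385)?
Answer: -164242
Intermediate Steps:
f(c) = -11 - 12*c
-168851 + f(-385) = -168851 + (-11 - 12*(-385)) = -168851 + (-11 + 4620) = -168851 + 4609 = -164242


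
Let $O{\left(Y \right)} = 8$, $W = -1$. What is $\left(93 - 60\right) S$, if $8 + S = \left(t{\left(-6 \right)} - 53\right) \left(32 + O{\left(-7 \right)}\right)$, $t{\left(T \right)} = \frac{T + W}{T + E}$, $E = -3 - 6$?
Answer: $-69608$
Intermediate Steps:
$E = -9$ ($E = -3 - 6 = -9$)
$t{\left(T \right)} = \frac{-1 + T}{-9 + T}$ ($t{\left(T \right)} = \frac{T - 1}{T - 9} = \frac{-1 + T}{-9 + T}$)
$S = - \frac{6328}{3}$ ($S = -8 + \left(\frac{-1 - 6}{-9 - 6} - 53\right) \left(32 + 8\right) = -8 + \left(\frac{1}{-15} \left(-7\right) - 53\right) 40 = -8 + \left(\left(- \frac{1}{15}\right) \left(-7\right) - 53\right) 40 = -8 + \left(\frac{7}{15} - 53\right) 40 = -8 - \frac{6304}{3} = - \frac{6328}{3} \approx -2109.3$)
$\left(93 - 60\right) S = \left(93 - 60\right) \left(- \frac{6328}{3}\right) = 33 \left(- \frac{6328}{3}\right) = -69608$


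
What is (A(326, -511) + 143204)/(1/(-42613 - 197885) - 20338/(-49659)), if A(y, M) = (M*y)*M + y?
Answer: 339452672099864544/1630399555 ≈ 2.0820e+8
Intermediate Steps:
A(y, M) = y + y*M**2 (A(y, M) = y*M**2 + y = y + y*M**2)
(A(326, -511) + 143204)/(1/(-42613 - 197885) - 20338/(-49659)) = (326*(1 + (-511)**2) + 143204)/(1/(-42613 - 197885) - 20338/(-49659)) = (326*(1 + 261121) + 143204)/(1/(-240498) - 20338*(-1/49659)) = (326*261122 + 143204)/(-1/240498 + 20338/49659) = (85125772 + 143204)/(1630399555/3980963394) = 85268976*(3980963394/1630399555) = 339452672099864544/1630399555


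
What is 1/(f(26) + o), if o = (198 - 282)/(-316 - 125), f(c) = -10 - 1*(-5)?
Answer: -21/101 ≈ -0.20792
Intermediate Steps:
f(c) = -5 (f(c) = -10 + 5 = -5)
o = 4/21 (o = -84/(-441) = -84*(-1/441) = 4/21 ≈ 0.19048)
1/(f(26) + o) = 1/(-5 + 4/21) = 1/(-101/21) = -21/101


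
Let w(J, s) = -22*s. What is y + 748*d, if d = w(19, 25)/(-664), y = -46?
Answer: 47607/83 ≈ 573.58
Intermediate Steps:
d = 275/332 (d = -22*25/(-664) = -550*(-1/664) = 275/332 ≈ 0.82831)
y + 748*d = -46 + 748*(275/332) = -46 + 51425/83 = 47607/83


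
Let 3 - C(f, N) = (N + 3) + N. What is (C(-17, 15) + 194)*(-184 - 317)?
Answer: -82164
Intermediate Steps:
C(f, N) = -2*N (C(f, N) = 3 - ((N + 3) + N) = 3 - ((3 + N) + N) = 3 - (3 + 2*N) = 3 + (-3 - 2*N) = -2*N)
(C(-17, 15) + 194)*(-184 - 317) = (-2*15 + 194)*(-184 - 317) = (-30 + 194)*(-501) = 164*(-501) = -82164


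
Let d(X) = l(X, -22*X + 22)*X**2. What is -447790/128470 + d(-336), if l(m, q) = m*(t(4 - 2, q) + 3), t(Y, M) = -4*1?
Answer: 487325925653/12847 ≈ 3.7933e+7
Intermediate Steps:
t(Y, M) = -4
l(m, q) = -m (l(m, q) = m*(-4 + 3) = m*(-1) = -m)
d(X) = -X**3 (d(X) = (-X)*X**2 = -X**3)
-447790/128470 + d(-336) = -447790/128470 - 1*(-336)**3 = -447790*1/128470 - 1*(-37933056) = -44779/12847 + 37933056 = 487325925653/12847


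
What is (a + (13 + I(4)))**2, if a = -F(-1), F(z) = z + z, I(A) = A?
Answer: 361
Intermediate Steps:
F(z) = 2*z
a = 2 (a = -2*(-1) = -1*(-2) = 2)
(a + (13 + I(4)))**2 = (2 + (13 + 4))**2 = (2 + 17)**2 = 19**2 = 361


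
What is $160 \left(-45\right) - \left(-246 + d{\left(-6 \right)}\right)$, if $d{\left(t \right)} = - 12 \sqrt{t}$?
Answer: $-6954 + 12 i \sqrt{6} \approx -6954.0 + 29.394 i$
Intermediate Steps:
$160 \left(-45\right) - \left(-246 + d{\left(-6 \right)}\right) = 160 \left(-45\right) + \left(246 - - 12 \sqrt{-6}\right) = -7200 + \left(246 - - 12 i \sqrt{6}\right) = -7200 + \left(246 + 12 i \sqrt{6}\right) = -6954 + 12 i \sqrt{6}$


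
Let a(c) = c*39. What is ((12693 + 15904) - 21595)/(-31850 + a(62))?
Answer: -3501/14716 ≈ -0.23790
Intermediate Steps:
a(c) = 39*c
((12693 + 15904) - 21595)/(-31850 + a(62)) = ((12693 + 15904) - 21595)/(-31850 + 39*62) = (28597 - 21595)/(-31850 + 2418) = 7002/(-29432) = 7002*(-1/29432) = -3501/14716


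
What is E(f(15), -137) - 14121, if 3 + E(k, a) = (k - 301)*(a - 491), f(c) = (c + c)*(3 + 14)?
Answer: -145376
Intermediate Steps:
f(c) = 34*c (f(c) = (2*c)*17 = 34*c)
E(k, a) = -3 + (-491 + a)*(-301 + k) (E(k, a) = -3 + (k - 301)*(a - 491) = -3 + (-301 + k)*(-491 + a) = -3 + (-491 + a)*(-301 + k))
E(f(15), -137) - 14121 = (147788 - 16694*15 - 301*(-137) - 4658*15) - 14121 = (147788 - 491*510 + 41237 - 137*510) - 14121 = (147788 - 250410 + 41237 - 69870) - 14121 = -131255 - 14121 = -145376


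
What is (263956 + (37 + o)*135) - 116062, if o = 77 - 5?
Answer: 162609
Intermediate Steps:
o = 72
(263956 + (37 + o)*135) - 116062 = (263956 + (37 + 72)*135) - 116062 = (263956 + 109*135) - 116062 = (263956 + 14715) - 116062 = 278671 - 116062 = 162609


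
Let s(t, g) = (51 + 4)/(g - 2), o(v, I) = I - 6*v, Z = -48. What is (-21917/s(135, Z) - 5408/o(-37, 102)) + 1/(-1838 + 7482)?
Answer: 100112697203/5028804 ≈ 19908.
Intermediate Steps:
s(t, g) = 55/(-2 + g)
(-21917/s(135, Z) - 5408/o(-37, 102)) + 1/(-1838 + 7482) = (-21917/(55/(-2 - 48)) - 5408/(102 - 6*(-37))) + 1/(-1838 + 7482) = (-21917/(55/(-50)) - 5408/(102 + 222)) + 1/5644 = (-21917/(55*(-1/50)) - 5408/324) + 1/5644 = (-21917/(-11/10) - 5408*1/324) + 1/5644 = (-21917*(-10/11) - 1352/81) + 1/5644 = (219170/11 - 1352/81) + 1/5644 = 17737898/891 + 1/5644 = 100112697203/5028804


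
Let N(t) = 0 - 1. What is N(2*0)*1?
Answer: -1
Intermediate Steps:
N(t) = -1
N(2*0)*1 = -1*1 = -1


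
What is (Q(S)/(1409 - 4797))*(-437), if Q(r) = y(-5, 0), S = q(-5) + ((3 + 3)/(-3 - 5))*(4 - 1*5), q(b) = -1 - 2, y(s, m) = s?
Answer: -2185/3388 ≈ -0.64492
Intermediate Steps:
q(b) = -3
S = -9/4 (S = -3 + ((3 + 3)/(-3 - 5))*(4 - 1*5) = -3 + (6/(-8))*(4 - 5) = -3 + (6*(-1/8))*(-1) = -3 - 3/4*(-1) = -3 + 3/4 = -9/4 ≈ -2.2500)
Q(r) = -5
(Q(S)/(1409 - 4797))*(-437) = -5/(1409 - 4797)*(-437) = -5/(-3388)*(-437) = -5*(-1/3388)*(-437) = (5/3388)*(-437) = -2185/3388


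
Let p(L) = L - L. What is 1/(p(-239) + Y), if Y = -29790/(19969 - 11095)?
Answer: -493/1655 ≈ -0.29788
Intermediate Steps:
p(L) = 0
Y = -1655/493 (Y = -29790/8874 = -29790*1/8874 = -1655/493 ≈ -3.3570)
1/(p(-239) + Y) = 1/(0 - 1655/493) = 1/(-1655/493) = -493/1655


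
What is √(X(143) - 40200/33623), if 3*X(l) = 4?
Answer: 2*√350318037/100869 ≈ 0.37111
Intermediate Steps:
X(l) = 4/3 (X(l) = (⅓)*4 = 4/3)
√(X(143) - 40200/33623) = √(4/3 - 40200/33623) = √(13892/100869) = 2*√350318037/100869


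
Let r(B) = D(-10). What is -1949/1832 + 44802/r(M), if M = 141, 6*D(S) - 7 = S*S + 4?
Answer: 164082415/67784 ≈ 2420.7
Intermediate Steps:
D(S) = 11/6 + S**2/6 (D(S) = 7/6 + (S*S + 4)/6 = 7/6 + (S**2 + 4)/6 = 7/6 + (4 + S**2)/6 = 7/6 + (2/3 + S**2/6) = 11/6 + S**2/6)
r(B) = 37/2 (r(B) = 11/6 + (1/6)*(-10)**2 = 11/6 + (1/6)*100 = 11/6 + 50/3 = 37/2)
-1949/1832 + 44802/r(M) = -1949/1832 + 44802/(37/2) = -1949*1/1832 + 44802*(2/37) = -1949/1832 + 89604/37 = 164082415/67784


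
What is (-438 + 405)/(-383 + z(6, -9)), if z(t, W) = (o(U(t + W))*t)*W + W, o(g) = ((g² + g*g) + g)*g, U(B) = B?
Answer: -33/2038 ≈ -0.016192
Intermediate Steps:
o(g) = g*(g + 2*g²) (o(g) = ((g² + g²) + g)*g = (2*g² + g)*g = (g + 2*g²)*g = g*(g + 2*g²))
z(t, W) = W + W*t*(W + t)²*(1 + 2*W + 2*t) (z(t, W) = (((t + W)²*(1 + 2*(t + W)))*t)*W + W = (((W + t)²*(1 + 2*(W + t)))*t)*W + W = (((W + t)²*(1 + (2*W + 2*t)))*t)*W + W = (((W + t)²*(1 + 2*W + 2*t))*t)*W + W = (t*(W + t)²*(1 + 2*W + 2*t))*W + W = W*t*(W + t)²*(1 + 2*W + 2*t) + W = W + W*t*(W + t)²*(1 + 2*W + 2*t))
(-438 + 405)/(-383 + z(6, -9)) = (-438 + 405)/(-383 - 9*(1 + 6*(-9 + 6)²*(1 + 2*(-9) + 2*6))) = -33/(-383 - 9*(1 + 6*(-3)²*(1 - 18 + 12))) = -33/(-383 - 9*(1 + 6*9*(-5))) = -33/(-383 - 9*(1 - 270)) = -33/(-383 - 9*(-269)) = -33/(-383 + 2421) = -33/2038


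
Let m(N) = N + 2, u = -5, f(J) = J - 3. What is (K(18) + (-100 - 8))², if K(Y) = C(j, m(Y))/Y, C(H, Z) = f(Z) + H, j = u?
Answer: 103684/9 ≈ 11520.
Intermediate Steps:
f(J) = -3 + J
m(N) = 2 + N
j = -5
C(H, Z) = -3 + H + Z (C(H, Z) = (-3 + Z) + H = -3 + H + Z)
K(Y) = (-6 + Y)/Y (K(Y) = (-3 - 5 + (2 + Y))/Y = (-6 + Y)/Y)
(K(18) + (-100 - 8))² = ((-6 + 18)/18 + (-100 - 8))² = ((1/18)*12 - 108)² = (⅔ - 108)² = (-322/3)² = 103684/9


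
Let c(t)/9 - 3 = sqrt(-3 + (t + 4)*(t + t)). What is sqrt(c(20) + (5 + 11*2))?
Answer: 3*sqrt(6 + sqrt(957)) ≈ 18.232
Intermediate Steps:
c(t) = 27 + 9*sqrt(-3 + 2*t*(4 + t)) (c(t) = 27 + 9*sqrt(-3 + (t + 4)*(t + t)) = 27 + 9*sqrt(-3 + (4 + t)*(2*t)) = 27 + 9*sqrt(-3 + 2*t*(4 + t)))
sqrt(c(20) + (5 + 11*2)) = sqrt((27 + 9*sqrt(-3 + 2*20**2 + 8*20)) + (5 + 11*2)) = sqrt((27 + 9*sqrt(-3 + 2*400 + 160)) + (5 + 22)) = sqrt((27 + 9*sqrt(-3 + 800 + 160)) + 27) = sqrt((27 + 9*sqrt(957)) + 27) = sqrt(54 + 9*sqrt(957))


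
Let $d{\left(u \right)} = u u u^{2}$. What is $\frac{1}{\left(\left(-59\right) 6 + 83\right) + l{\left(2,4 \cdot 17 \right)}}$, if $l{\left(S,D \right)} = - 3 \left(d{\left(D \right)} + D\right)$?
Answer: $- \frac{1}{64144603} \approx -1.559 \cdot 10^{-8}$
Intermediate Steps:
$d{\left(u \right)} = u^{4}$ ($d{\left(u \right)} = u^{2} u^{2} = u^{4}$)
$l{\left(S,D \right)} = - 3 D - 3 D^{4}$ ($l{\left(S,D \right)} = - 3 \left(D^{4} + D\right) = - 3 \left(D + D^{4}\right) = - 3 D - 3 D^{4}$)
$\frac{1}{\left(\left(-59\right) 6 + 83\right) + l{\left(2,4 \cdot 17 \right)}} = \frac{1}{\left(\left(-59\right) 6 + 83\right) + 3 \cdot 4 \cdot 17 \left(-1 - \left(4 \cdot 17\right)^{3}\right)} = \frac{1}{\left(-354 + 83\right) + 3 \cdot 68 \left(-1 - 68^{3}\right)} = \frac{1}{-271 + 3 \cdot 68 \left(-1 - 314432\right)} = \frac{1}{-271 + 3 \cdot 68 \left(-314433\right)} = \frac{1}{-271 - 64144332} = \frac{1}{-64144603} = - \frac{1}{64144603}$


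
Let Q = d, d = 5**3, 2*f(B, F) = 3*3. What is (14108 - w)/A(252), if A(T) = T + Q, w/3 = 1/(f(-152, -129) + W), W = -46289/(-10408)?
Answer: 1313776276/35108125 ≈ 37.421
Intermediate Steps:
f(B, F) = 9/2 (f(B, F) = (3*3)/2 = (1/2)*9 = 9/2)
W = 46289/10408 (W = -46289*(-1/10408) = 46289/10408 ≈ 4.4474)
w = 31224/93125 (w = 3/(9/2 + 46289/10408) = 3/(93125/10408) = 3*(10408/93125) = 31224/93125 ≈ 0.33529)
d = 125
Q = 125
A(T) = 125 + T (A(T) = T + 125 = 125 + T)
(14108 - w)/A(252) = (14108 - 1*31224/93125)/(125 + 252) = (14108 - 31224/93125)/377 = (1313776276/93125)*(1/377) = 1313776276/35108125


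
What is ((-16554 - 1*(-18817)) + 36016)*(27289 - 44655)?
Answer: -664753114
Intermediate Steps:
((-16554 - 1*(-18817)) + 36016)*(27289 - 44655) = ((-16554 + 18817) + 36016)*(-17366) = (2263 + 36016)*(-17366) = 38279*(-17366) = -664753114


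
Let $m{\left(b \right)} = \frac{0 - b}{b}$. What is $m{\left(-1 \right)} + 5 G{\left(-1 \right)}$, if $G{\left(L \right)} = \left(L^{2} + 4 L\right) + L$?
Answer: $-21$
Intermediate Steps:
$G{\left(L \right)} = L^{2} + 5 L$
$m{\left(b \right)} = -1$ ($m{\left(b \right)} = \frac{\left(-1\right) b}{b} = -1$)
$m{\left(-1 \right)} + 5 G{\left(-1 \right)} = -1 + 5 \left(- (5 - 1)\right) = -1 + 5 \left(\left(-1\right) 4\right) = -1 + 5 \left(-4\right) = -1 - 20 = -21$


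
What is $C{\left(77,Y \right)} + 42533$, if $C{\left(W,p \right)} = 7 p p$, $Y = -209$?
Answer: $348300$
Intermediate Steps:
$C{\left(W,p \right)} = 7 p^{2}$
$C{\left(77,Y \right)} + 42533 = 7 \left(-209\right)^{2} + 42533 = 7 \cdot 43681 + 42533 = 305767 + 42533 = 348300$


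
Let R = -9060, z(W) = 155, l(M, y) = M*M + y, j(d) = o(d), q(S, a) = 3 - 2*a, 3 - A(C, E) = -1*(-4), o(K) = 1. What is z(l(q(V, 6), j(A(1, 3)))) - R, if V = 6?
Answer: 9215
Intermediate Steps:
A(C, E) = -1 (A(C, E) = 3 - (-1)*(-4) = 3 - 1*4 = 3 - 4 = -1)
j(d) = 1
l(M, y) = y + M² (l(M, y) = M² + y = y + M²)
z(l(q(V, 6), j(A(1, 3)))) - R = 155 - 1*(-9060) = 155 + 9060 = 9215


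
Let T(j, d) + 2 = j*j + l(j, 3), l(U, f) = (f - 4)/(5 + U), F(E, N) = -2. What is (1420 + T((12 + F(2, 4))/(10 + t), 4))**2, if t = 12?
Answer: 105983915932801/52707600 ≈ 2.0108e+6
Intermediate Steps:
l(U, f) = (-4 + f)/(5 + U)
T(j, d) = -2 + j**2 - 1/(5 + j) (T(j, d) = -2 + (j*j + (-4 + 3)/(5 + j)) = -2 + (j**2 - 1/(5 + j)) = -2 + j**2 - 1/(5 + j))
(1420 + T((12 + F(2, 4))/(10 + t), 4))**2 = (1420 + (-1 + (-2 + ((12 - 2)/(10 + 12))**2)*(5 + (12 - 2)/(10 + 12)))/(5 + (12 - 2)/(10 + 12)))**2 = (1420 + (-1 + (-2 + (10/22)**2)*(5 + 10/22))/(5 + 10/22))**2 = (1420 + (-1 + (-2 + (10*(1/22))**2)*(5 + 10*(1/22)))/(5 + 10*(1/22)))**2 = (1420 + (-1 + (-2 + (5/11)**2)*(5 + 5/11))/(5 + 5/11))**2 = (1420 + (-1 + (-2 + 25/121)*(60/11))/(60/11))**2 = (1420 + 11*(-1 - 217/121*60/11)/60)**2 = (1420 + 11*(-1 - 13020/1331)/60)**2 = (1420 + (11/60)*(-14351/1331))**2 = (1420 - 14351/7260)**2 = (10294849/7260)**2 = 105983915932801/52707600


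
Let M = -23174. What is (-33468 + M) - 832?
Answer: -57474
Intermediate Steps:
(-33468 + M) - 832 = (-33468 - 23174) - 832 = -56642 - 832 = -57474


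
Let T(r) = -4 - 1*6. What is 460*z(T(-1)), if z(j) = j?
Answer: -4600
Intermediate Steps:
T(r) = -10 (T(r) = -4 - 6 = -10)
460*z(T(-1)) = 460*(-10) = -4600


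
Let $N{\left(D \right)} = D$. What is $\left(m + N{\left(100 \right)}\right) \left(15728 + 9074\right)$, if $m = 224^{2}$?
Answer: $1246945352$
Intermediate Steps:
$m = 50176$
$\left(m + N{\left(100 \right)}\right) \left(15728 + 9074\right) = \left(50176 + 100\right) \left(15728 + 9074\right) = 50276 \cdot 24802 = 1246945352$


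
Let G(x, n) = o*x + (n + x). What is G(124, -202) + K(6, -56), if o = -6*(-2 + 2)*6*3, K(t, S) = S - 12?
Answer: -146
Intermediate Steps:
K(t, S) = -12 + S
o = 0 (o = -0*6*3 = -6*0*3 = 0*3 = 0)
G(x, n) = n + x (G(x, n) = 0*x + (n + x) = 0 + (n + x) = n + x)
G(124, -202) + K(6, -56) = (-202 + 124) + (-12 - 56) = -78 - 68 = -146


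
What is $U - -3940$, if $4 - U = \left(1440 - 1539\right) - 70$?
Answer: $4113$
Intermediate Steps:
$U = 173$ ($U = 4 - \left(\left(1440 - 1539\right) - 70\right) = 4 - \left(-99 - 70\right) = 4 - -169 = 4 + 169 = 173$)
$U - -3940 = 173 - -3940 = 173 + 3940 = 4113$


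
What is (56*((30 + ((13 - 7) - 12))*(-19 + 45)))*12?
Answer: 419328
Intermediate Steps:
(56*((30 + ((13 - 7) - 12))*(-19 + 45)))*12 = (56*((30 + (6 - 12))*26))*12 = (56*((30 - 6)*26))*12 = (56*(24*26))*12 = (56*624)*12 = 34944*12 = 419328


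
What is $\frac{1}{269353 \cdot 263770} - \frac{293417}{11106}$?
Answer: $- \frac{5211617064184166}{197262664108965} \approx -26.42$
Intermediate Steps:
$\frac{1}{269353 \cdot 263770} - \frac{293417}{11106} = \frac{1}{269353} \cdot \frac{1}{263770} - \frac{293417}{11106} = \frac{1}{71047240810} - \frac{293417}{11106} = - \frac{5211617064184166}{197262664108965}$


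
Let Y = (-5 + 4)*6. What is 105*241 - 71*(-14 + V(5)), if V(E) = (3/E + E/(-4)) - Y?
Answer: 518383/20 ≈ 25919.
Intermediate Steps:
Y = -6 (Y = -1*6 = -6)
V(E) = 6 + 3/E - E/4 (V(E) = (3/E + E/(-4)) - 1*(-6) = (3/E + E*(-¼)) + 6 = (3/E - E/4) + 6 = 6 + 3/E - E/4)
105*241 - 71*(-14 + V(5)) = 105*241 - 71*(-14 + (6 + 3/5 - ¼*5)) = 25305 - 71*(-14 + (6 + 3*(⅕) - 5/4)) = 25305 - 71*(-14 + (6 + ⅗ - 5/4)) = 25305 - 71*(-14 + 107/20) = 25305 - 71*(-173)/20 = 25305 - 1*(-12283/20) = 25305 + 12283/20 = 518383/20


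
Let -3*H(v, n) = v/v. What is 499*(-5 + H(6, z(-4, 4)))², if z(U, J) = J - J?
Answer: 127744/9 ≈ 14194.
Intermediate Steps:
z(U, J) = 0
H(v, n) = -⅓ (H(v, n) = -v/(3*v) = -⅓*1 = -⅓)
499*(-5 + H(6, z(-4, 4)))² = 499*(-5 - ⅓)² = 499*(-16/3)² = 499*(256/9) = 127744/9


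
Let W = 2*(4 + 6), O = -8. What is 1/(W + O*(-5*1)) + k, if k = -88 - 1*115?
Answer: -12179/60 ≈ -202.98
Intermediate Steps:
W = 20 (W = 2*10 = 20)
k = -203 (k = -88 - 115 = -203)
1/(W + O*(-5*1)) + k = 1/(20 - (-40)) - 203 = 1/(20 - 8*(-5)) - 203 = 1/(20 + 40) - 203 = 1/60 - 203 = -12179/60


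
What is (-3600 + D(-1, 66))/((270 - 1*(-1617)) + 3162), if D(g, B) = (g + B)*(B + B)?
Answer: 1660/1683 ≈ 0.98633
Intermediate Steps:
D(g, B) = 2*B*(B + g) (D(g, B) = (B + g)*(2*B) = 2*B*(B + g))
(-3600 + D(-1, 66))/((270 - 1*(-1617)) + 3162) = (-3600 + 2*66*(66 - 1))/((270 - 1*(-1617)) + 3162) = (-3600 + 2*66*65)/((270 + 1617) + 3162) = (-3600 + 8580)/(1887 + 3162) = 4980/5049 = 4980*(1/5049) = 1660/1683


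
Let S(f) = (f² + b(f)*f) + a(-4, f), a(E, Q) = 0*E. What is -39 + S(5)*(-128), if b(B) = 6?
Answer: -7079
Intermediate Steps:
a(E, Q) = 0
S(f) = f² + 6*f (S(f) = (f² + 6*f) + 0 = f² + 6*f)
-39 + S(5)*(-128) = -39 + (5*(6 + 5))*(-128) = -39 + (5*11)*(-128) = -39 + 55*(-128) = -39 - 7040 = -7079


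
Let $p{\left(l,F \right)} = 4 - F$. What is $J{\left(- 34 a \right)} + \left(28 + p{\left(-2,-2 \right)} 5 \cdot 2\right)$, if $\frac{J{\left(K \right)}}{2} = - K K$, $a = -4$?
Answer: $-36904$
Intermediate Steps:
$J{\left(K \right)} = - 2 K^{2}$ ($J{\left(K \right)} = 2 - K K = 2 \left(- K^{2}\right) = - 2 K^{2}$)
$J{\left(- 34 a \right)} + \left(28 + p{\left(-2,-2 \right)} 5 \cdot 2\right) = - 2 \left(\left(-34\right) \left(-4\right)\right)^{2} + \left(28 + \left(4 - -2\right) 5 \cdot 2\right) = - 2 \cdot 136^{2} + \left(28 + \left(4 + 2\right) 10\right) = \left(-2\right) 18496 + \left(28 + 6 \cdot 10\right) = -36992 + \left(28 + 60\right) = -36992 + 88 = -36904$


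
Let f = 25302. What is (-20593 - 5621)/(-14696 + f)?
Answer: -13107/5303 ≈ -2.4716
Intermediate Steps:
(-20593 - 5621)/(-14696 + f) = (-20593 - 5621)/(-14696 + 25302) = -26214/10606 = -26214*1/10606 = -13107/5303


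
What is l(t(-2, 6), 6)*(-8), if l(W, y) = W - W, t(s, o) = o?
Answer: 0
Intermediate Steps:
l(W, y) = 0
l(t(-2, 6), 6)*(-8) = 0*(-8) = 0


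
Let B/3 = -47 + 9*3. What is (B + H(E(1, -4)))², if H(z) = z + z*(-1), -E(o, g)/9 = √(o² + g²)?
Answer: 3600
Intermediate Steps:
E(o, g) = -9*√(g² + o²) (E(o, g) = -9*√(o² + g²) = -9*√(g² + o²))
H(z) = 0 (H(z) = z - z = 0)
B = -60 (B = 3*(-47 + 9*3) = 3*(-47 + 27) = 3*(-20) = -60)
(B + H(E(1, -4)))² = (-60 + 0)² = (-60)² = 3600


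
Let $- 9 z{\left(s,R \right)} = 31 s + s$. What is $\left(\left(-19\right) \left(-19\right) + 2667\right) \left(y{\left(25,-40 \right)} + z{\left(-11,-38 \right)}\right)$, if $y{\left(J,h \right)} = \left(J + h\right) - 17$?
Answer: $\frac{193792}{9} \approx 21532.0$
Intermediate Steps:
$z{\left(s,R \right)} = - \frac{32 s}{9}$ ($z{\left(s,R \right)} = - \frac{31 s + s}{9} = - \frac{32 s}{9}$)
$y{\left(J,h \right)} = -17 + J + h$
$\left(\left(-19\right) \left(-19\right) + 2667\right) \left(y{\left(25,-40 \right)} + z{\left(-11,-38 \right)}\right) = \left(\left(-19\right) \left(-19\right) + 2667\right) \left(\left(-17 + 25 - 40\right) - - \frac{352}{9}\right) = \left(361 + 2667\right) \left(-32 + \frac{352}{9}\right) = 3028 \cdot \frac{64}{9} = \frac{193792}{9}$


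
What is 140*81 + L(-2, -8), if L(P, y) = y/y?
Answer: 11341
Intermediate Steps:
L(P, y) = 1
140*81 + L(-2, -8) = 140*81 + 1 = 11340 + 1 = 11341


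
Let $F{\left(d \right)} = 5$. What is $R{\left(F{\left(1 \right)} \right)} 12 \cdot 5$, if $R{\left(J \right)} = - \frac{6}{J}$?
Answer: $-72$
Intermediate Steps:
$R{\left(F{\left(1 \right)} \right)} 12 \cdot 5 = - \frac{6}{5} \cdot 12 \cdot 5 = \left(-6\right) \frac{1}{5} \cdot 12 \cdot 5 = \left(- \frac{6}{5}\right) 12 \cdot 5 = \left(- \frac{72}{5}\right) 5 = -72$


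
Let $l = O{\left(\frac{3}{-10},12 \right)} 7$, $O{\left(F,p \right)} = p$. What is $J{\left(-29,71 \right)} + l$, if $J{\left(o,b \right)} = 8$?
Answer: $92$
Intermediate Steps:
$l = 84$ ($l = 12 \cdot 7 = 84$)
$J{\left(-29,71 \right)} + l = 8 + 84 = 92$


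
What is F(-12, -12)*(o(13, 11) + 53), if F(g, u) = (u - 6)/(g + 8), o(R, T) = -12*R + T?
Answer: -414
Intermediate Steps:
o(R, T) = T - 12*R
F(g, u) = (-6 + u)/(8 + g)
F(-12, -12)*(o(13, 11) + 53) = ((-6 - 12)/(8 - 12))*((11 - 12*13) + 53) = (-18/(-4))*((11 - 156) + 53) = (-¼*(-18))*(-145 + 53) = (9/2)*(-92) = -414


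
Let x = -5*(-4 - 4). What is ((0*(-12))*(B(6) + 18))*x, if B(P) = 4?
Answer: 0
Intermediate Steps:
x = 40 (x = -5*(-8) = 40)
((0*(-12))*(B(6) + 18))*x = ((0*(-12))*(4 + 18))*40 = (0*22)*40 = 0*40 = 0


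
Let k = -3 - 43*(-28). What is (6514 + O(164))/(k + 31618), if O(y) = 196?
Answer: 6710/32819 ≈ 0.20445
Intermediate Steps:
k = 1201 (k = -3 + 1204 = 1201)
(6514 + O(164))/(k + 31618) = (6514 + 196)/(1201 + 31618) = 6710/32819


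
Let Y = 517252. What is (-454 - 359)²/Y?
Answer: 660969/517252 ≈ 1.2778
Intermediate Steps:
(-454 - 359)²/Y = (-454 - 359)²/517252 = (-813)²*(1/517252) = 660969*(1/517252) = 660969/517252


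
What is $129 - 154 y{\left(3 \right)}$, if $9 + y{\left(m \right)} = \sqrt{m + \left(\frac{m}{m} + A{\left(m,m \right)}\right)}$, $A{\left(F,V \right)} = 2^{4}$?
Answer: $1515 - 308 \sqrt{5} \approx 826.29$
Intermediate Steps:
$A{\left(F,V \right)} = 16$
$y{\left(m \right)} = -9 + \sqrt{17 + m}$ ($y{\left(m \right)} = -9 + \sqrt{m + \left(\frac{m}{m} + 16\right)} = -9 + \sqrt{m + \left(1 + 16\right)} = -9 + \sqrt{m + 17} = -9 + \sqrt{17 + m}$)
$129 - 154 y{\left(3 \right)} = 129 - 154 \left(-9 + \sqrt{17 + 3}\right) = 129 - 154 \left(-9 + \sqrt{20}\right) = 129 - 154 \left(-9 + 2 \sqrt{5}\right) = 129 + \left(1386 - 308 \sqrt{5}\right) = 1515 - 308 \sqrt{5}$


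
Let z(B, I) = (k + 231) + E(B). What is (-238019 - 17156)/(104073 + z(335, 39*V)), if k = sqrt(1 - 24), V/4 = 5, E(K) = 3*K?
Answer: -455461425/187965856 + 4325*I*sqrt(23)/187965856 ≈ -2.4231 + 0.00011035*I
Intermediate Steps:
V = 20 (V = 4*5 = 20)
k = I*sqrt(23) (k = sqrt(-23) = I*sqrt(23) ≈ 4.7958*I)
z(B, I) = 231 + 3*B + I*sqrt(23) (z(B, I) = (I*sqrt(23) + 231) + 3*B = (231 + I*sqrt(23)) + 3*B = 231 + 3*B + I*sqrt(23))
(-238019 - 17156)/(104073 + z(335, 39*V)) = (-238019 - 17156)/(104073 + (231 + 3*335 + I*sqrt(23))) = -255175/(104073 + (231 + 1005 + I*sqrt(23))) = -255175/(104073 + (1236 + I*sqrt(23))) = -255175/(105309 + I*sqrt(23))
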